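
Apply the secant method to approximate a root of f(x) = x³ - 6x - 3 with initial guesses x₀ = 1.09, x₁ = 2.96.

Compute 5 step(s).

f(x) = x³ - 6x - 3
x₀ = 1.09, x₁ = 2.96

Secant formula: x_{n+1} = x_n - f(x_n)(x_n - x_{n-1})/(f(x_n) - f(x_{n-1}))

Iteration 1:
  f(1.090000) = -8.244971
  f(2.960000) = 5.174336
  x_2 = 2.960000 - 5.174336×(2.960000 - 1.090000)/(5.174336 - (-8.244971))
       = 2.238949
Iteration 2:
  f(2.960000) = 5.174336
  f(2.238949) = -5.210085
  x_3 = 2.238949 - (-5.210085)×(2.238949 - 2.960000)/(-5.210085 - 5.174336)
       = 2.600716
Iteration 3:
  f(2.238949) = -5.210085
  f(2.600716) = -1.013778
  x_4 = 2.600716 - (-1.013778)×(2.600716 - 2.238949)/(-1.013778 - (-5.210085))
       = 2.688114
Iteration 4:
  f(2.600716) = -1.013778
  f(2.688114) = 0.295514
  x_5 = 2.688114 - 0.295514×(2.688114 - 2.600716)/(0.295514 - (-1.013778))
       = 2.668388
Iteration 5:
  f(2.688114) = 0.295514
  f(2.668388) = -0.010622
  x_6 = 2.668388 - (-0.010622)×(2.668388 - 2.688114)/(-0.010622 - 0.295514)
       = 2.669072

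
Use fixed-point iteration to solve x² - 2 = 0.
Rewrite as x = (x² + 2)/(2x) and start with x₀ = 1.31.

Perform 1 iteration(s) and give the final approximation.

Equation: x² - 2 = 0
Fixed-point form: x = (x² + 2)/(2x)
x₀ = 1.31

x_1 = g(1.310000) = 1.418359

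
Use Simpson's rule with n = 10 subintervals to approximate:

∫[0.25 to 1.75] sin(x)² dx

f(x) = sin(x)²
a = 0.25, b = 1.75, n = 10
h = (b - a)/n = 0.150000

Simpson's rule: (h/3)[f(x₀) + 4f(x₁) + 2f(x₂) + ... + f(xₙ)]

x_0 = 0.2500, f(x_0) = 0.061209, coefficient = 1
x_1 = 0.4000, f(x_1) = 0.151647, coefficient = 4
x_2 = 0.5500, f(x_2) = 0.273202, coefficient = 2
x_3 = 0.7000, f(x_3) = 0.415016, coefficient = 4
x_4 = 0.8500, f(x_4) = 0.564422, coefficient = 2
x_5 = 1.0000, f(x_5) = 0.708073, coefficient = 4
x_6 = 1.1500, f(x_6) = 0.833138, coefficient = 2
x_7 = 1.3000, f(x_7) = 0.928444, coefficient = 4
x_8 = 1.4500, f(x_8) = 0.985479, coefficient = 2
x_9 = 1.6000, f(x_9) = 0.999147, coefficient = 4
x_10 = 1.7500, f(x_10) = 0.968228, coefficient = 1

I ≈ (0.150000/3) × 19.151233 = 0.957562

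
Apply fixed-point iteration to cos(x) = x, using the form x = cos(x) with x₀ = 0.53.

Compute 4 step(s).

Equation: cos(x) = x
Fixed-point form: x = cos(x)
x₀ = 0.53

x_1 = g(0.530000) = 0.862807
x_2 = g(0.862807) = 0.650308
x_3 = g(0.650308) = 0.795898
x_4 = g(0.795898) = 0.699644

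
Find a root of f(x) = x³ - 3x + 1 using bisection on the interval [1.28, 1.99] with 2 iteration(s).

f(x) = x³ - 3x + 1
Initial interval: [1.28, 1.99]

Iteration 1:
  c_1 = (1.280000 + 1.990000)/2 = 1.635000
  f(c_1) = f(1.635000) = 0.465723
  f(a) × f(c) < 0, new interval: [1.280000, 1.635000]
Iteration 2:
  c_2 = (1.280000 + 1.635000)/2 = 1.457500
  f(c_2) = f(1.457500) = -0.276324
  f(a) × f(c) ≥ 0, new interval: [1.457500, 1.635000]

After 2 iteration(s), the approximation is c_2 = 1.457500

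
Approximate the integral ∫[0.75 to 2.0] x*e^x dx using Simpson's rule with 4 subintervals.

f(x) = x*e^x
a = 0.75, b = 2.0, n = 4
h = (b - a)/n = 0.312500

Simpson's rule: (h/3)[f(x₀) + 4f(x₁) + 2f(x₂) + ... + f(xₙ)]

x_0 = 0.7500, f(x_0) = 1.587750, coefficient = 1
x_1 = 1.0625, f(x_1) = 3.074446, coefficient = 4
x_2 = 1.3750, f(x_2) = 5.438230, coefficient = 2
x_3 = 1.6875, f(x_3) = 9.122539, coefficient = 4
x_4 = 2.0000, f(x_4) = 14.778112, coefficient = 1

I ≈ (0.312500/3) × 76.030261 = 7.919819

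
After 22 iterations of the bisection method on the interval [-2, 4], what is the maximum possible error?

Bisection error bound: |error| ≤ (b-a)/2^n
|error| ≤ (4 - (-2))/2^22 = 6/2^22
|error| ≤ 0.0000014305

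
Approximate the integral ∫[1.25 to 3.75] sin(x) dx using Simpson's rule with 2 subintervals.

f(x) = sin(x)
a = 1.25, b = 3.75, n = 2
h = (b - a)/n = 1.250000

Simpson's rule: (h/3)[f(x₀) + 4f(x₁) + 2f(x₂) + ... + f(xₙ)]

x_0 = 1.2500, f(x_0) = 0.948985, coefficient = 1
x_1 = 2.5000, f(x_1) = 0.598472, coefficient = 4
x_2 = 3.7500, f(x_2) = -0.571561, coefficient = 1

I ≈ (1.250000/3) × 2.771312 = 1.154713
Exact value: 1.135882
Error: 0.018832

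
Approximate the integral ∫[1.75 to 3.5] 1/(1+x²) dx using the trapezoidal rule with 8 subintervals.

f(x) = 1/(1+x²)
a = 1.75, b = 3.5, n = 8
h = (b - a)/n = 0.218750

Trapezoidal rule: (h/2)[f(x₀) + 2f(x₁) + 2f(x₂) + ... + f(xₙ)]

x_0 = 1.7500, f(x_0) = 0.246154, coefficient = 1
x_1 = 1.9688, f(x_1) = 0.205087, coefficient = 2
x_2 = 2.1875, f(x_2) = 0.172856, coefficient = 2
x_3 = 2.4062, f(x_3) = 0.147275, coefficient = 2
x_4 = 2.6250, f(x_4) = 0.126733, coefficient = 2
x_5 = 2.8438, f(x_5) = 0.110048, coefficient = 2
x_6 = 3.0625, f(x_6) = 0.096349, coefficient = 2
x_7 = 3.2812, f(x_7) = 0.084986, coefficient = 2
x_8 = 3.5000, f(x_8) = 0.075472, coefficient = 1

I ≈ (0.218750/2) × 2.208294 = 0.241532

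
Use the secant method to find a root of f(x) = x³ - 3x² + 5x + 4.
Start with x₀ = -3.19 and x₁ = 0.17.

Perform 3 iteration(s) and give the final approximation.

f(x) = x³ - 3x² + 5x + 4
x₀ = -3.19, x₁ = 0.17

Secant formula: x_{n+1} = x_n - f(x_n)(x_n - x_{n-1})/(f(x_n) - f(x_{n-1}))

Iteration 1:
  f(-3.190000) = -74.940059
  f(0.170000) = 4.768213
  x_2 = 0.170000 - 4.768213×(0.170000 - (-3.190000))/(4.768213 - (-74.940059))
       = -0.030998
Iteration 2:
  f(0.170000) = 4.768213
  f(-0.030998) = 3.842098
  x_3 = -0.030998 - 3.842098×(-0.030998 - 0.170000)/(3.842098 - 4.768213)
       = -0.864862
Iteration 3:
  f(-0.030998) = 3.842098
  f(-0.864862) = -3.215170
  x_4 = -0.864862 - (-3.215170)×(-0.864862 - (-0.030998))/(-3.215170 - 3.842098)
       = -0.484968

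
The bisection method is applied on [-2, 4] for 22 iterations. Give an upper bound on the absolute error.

Bisection error bound: |error| ≤ (b-a)/2^n
|error| ≤ (4 - (-2))/2^22 = 6/2^22
|error| ≤ 0.0000014305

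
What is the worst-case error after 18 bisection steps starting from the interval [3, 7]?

Bisection error bound: |error| ≤ (b-a)/2^n
|error| ≤ (7 - 3)/2^18 = 4/2^18
|error| ≤ 0.0000152588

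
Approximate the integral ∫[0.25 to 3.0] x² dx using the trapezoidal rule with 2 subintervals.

f(x) = x²
a = 0.25, b = 3.0, n = 2
h = (b - a)/n = 1.375000

Trapezoidal rule: (h/2)[f(x₀) + 2f(x₁) + 2f(x₂) + ... + f(xₙ)]

x_0 = 0.2500, f(x_0) = 0.062500, coefficient = 1
x_1 = 1.6250, f(x_1) = 2.640625, coefficient = 2
x_2 = 3.0000, f(x_2) = 9.000000, coefficient = 1

I ≈ (1.375000/2) × 14.343750 = 9.861328
Exact value: 8.994792
Error: 0.866536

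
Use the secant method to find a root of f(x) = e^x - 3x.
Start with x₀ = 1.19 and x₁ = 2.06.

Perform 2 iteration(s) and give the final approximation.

f(x) = e^x - 3x
x₀ = 1.19, x₁ = 2.06

Secant formula: x_{n+1} = x_n - f(x_n)(x_n - x_{n-1})/(f(x_n) - f(x_{n-1}))

Iteration 1:
  f(1.190000) = -0.282919
  f(2.060000) = 1.665970
  x_2 = 2.060000 - 1.665970×(2.060000 - 1.190000)/(1.665970 - (-0.282919))
       = 1.316297
Iteration 2:
  f(2.060000) = 1.665970
  f(1.316297) = -0.219306
  x_3 = 1.316297 - (-0.219306)×(1.316297 - 2.060000)/(-0.219306 - 1.665970)
       = 1.402809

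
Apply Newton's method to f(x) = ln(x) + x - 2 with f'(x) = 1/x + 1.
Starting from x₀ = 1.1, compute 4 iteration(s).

f(x) = ln(x) + x - 2
f'(x) = 1/x + 1
x₀ = 1.1

Newton-Raphson formula: x_{n+1} = x_n - f(x_n)/f'(x_n)

Iteration 1:
  f(1.100000) = -0.804690
  f'(1.100000) = 1.909091
  x_1 = 1.100000 - (-0.804690)/1.909091 = 1.521504
Iteration 2:
  f(1.521504) = -0.058796
  f'(1.521504) = 1.657244
  x_2 = 1.521504 - (-0.058796)/1.657244 = 1.556983
Iteration 3:
  f(1.556983) = -0.000268
  f'(1.556983) = 1.642268
  x_3 = 1.556983 - (-0.000268)/1.642268 = 1.557146
Iteration 4:
  f(1.557146) = 0.000000
  f'(1.557146) = 1.642201
  x_4 = 1.557146 - 0.000000/1.642201 = 1.557146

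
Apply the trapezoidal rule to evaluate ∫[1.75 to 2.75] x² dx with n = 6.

f(x) = x²
a = 1.75, b = 2.75, n = 6
h = (b - a)/n = 0.166667

Trapezoidal rule: (h/2)[f(x₀) + 2f(x₁) + 2f(x₂) + ... + f(xₙ)]

x_0 = 1.7500, f(x_0) = 3.062500, coefficient = 1
x_1 = 1.9167, f(x_1) = 3.673611, coefficient = 2
x_2 = 2.0833, f(x_2) = 4.340278, coefficient = 2
x_3 = 2.2500, f(x_3) = 5.062500, coefficient = 2
x_4 = 2.4167, f(x_4) = 5.840278, coefficient = 2
x_5 = 2.5833, f(x_5) = 6.673611, coefficient = 2
x_6 = 2.7500, f(x_6) = 7.562500, coefficient = 1

I ≈ (0.166667/2) × 61.805556 = 5.150463
Exact value: 5.145833
Error: 0.004630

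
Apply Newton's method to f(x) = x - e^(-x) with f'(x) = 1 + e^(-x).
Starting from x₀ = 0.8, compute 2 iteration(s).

f(x) = x - e^(-x)
f'(x) = 1 + e^(-x)
x₀ = 0.8

Newton-Raphson formula: x_{n+1} = x_n - f(x_n)/f'(x_n)

Iteration 1:
  f(0.800000) = 0.350671
  f'(0.800000) = 1.449329
  x_1 = 0.800000 - 0.350671/1.449329 = 0.558046
Iteration 2:
  f(0.558046) = -0.014280
  f'(0.558046) = 1.572326
  x_2 = 0.558046 - (-0.014280)/1.572326 = 0.567128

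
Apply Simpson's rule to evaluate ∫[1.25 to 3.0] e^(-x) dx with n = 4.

f(x) = e^(-x)
a = 1.25, b = 3.0, n = 4
h = (b - a)/n = 0.437500

Simpson's rule: (h/3)[f(x₀) + 4f(x₁) + 2f(x₂) + ... + f(xₙ)]

x_0 = 1.2500, f(x_0) = 0.286505, coefficient = 1
x_1 = 1.6875, f(x_1) = 0.184981, coefficient = 4
x_2 = 2.1250, f(x_2) = 0.119433, coefficient = 2
x_3 = 2.5625, f(x_3) = 0.077112, coefficient = 4
x_4 = 3.0000, f(x_4) = 0.049787, coefficient = 1

I ≈ (0.437500/3) × 1.623530 = 0.236765
Exact value: 0.236718
Error: 0.000047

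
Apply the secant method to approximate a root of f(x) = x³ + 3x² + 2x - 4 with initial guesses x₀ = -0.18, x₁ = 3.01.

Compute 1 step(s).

f(x) = x³ + 3x² + 2x - 4
x₀ = -0.18, x₁ = 3.01

Secant formula: x_{n+1} = x_n - f(x_n)(x_n - x_{n-1})/(f(x_n) - f(x_{n-1}))

Iteration 1:
  f(-0.180000) = -4.268632
  f(3.010000) = 56.471201
  x_2 = 3.010000 - 56.471201×(3.010000 - (-0.180000))/(56.471201 - (-4.268632))
       = 0.044185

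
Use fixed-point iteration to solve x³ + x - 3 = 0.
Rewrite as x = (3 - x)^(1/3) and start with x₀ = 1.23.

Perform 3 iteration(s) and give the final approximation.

Equation: x³ + x - 3 = 0
Fixed-point form: x = (3 - x)^(1/3)
x₀ = 1.23

x_1 = g(1.230000) = 1.209645
x_2 = g(1.209645) = 1.214264
x_3 = g(1.214264) = 1.213219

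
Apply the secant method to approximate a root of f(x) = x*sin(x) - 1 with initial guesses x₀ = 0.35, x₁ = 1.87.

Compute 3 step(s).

f(x) = x*sin(x) - 1
x₀ = 0.35, x₁ = 1.87

Secant formula: x_{n+1} = x_n - f(x_n)(x_n - x_{n-1})/(f(x_n) - f(x_{n-1}))

Iteration 1:
  f(0.350000) = -0.879986
  f(1.870000) = 0.786919
  x_2 = 1.870000 - 0.786919×(1.870000 - 0.350000)/(0.786919 - (-0.879986))
       = 1.152433
Iteration 2:
  f(1.870000) = 0.786919
  f(1.152433) = 0.053041
  x_3 = 1.152433 - 0.053041×(1.152433 - 1.870000)/(0.053041 - 0.786919)
       = 1.100571
Iteration 3:
  f(1.152433) = 0.053041
  f(1.100571) = -0.018879
  x_4 = 1.100571 - (-0.018879)×(1.100571 - 1.152433)/(-0.018879 - 0.053041)
       = 1.114184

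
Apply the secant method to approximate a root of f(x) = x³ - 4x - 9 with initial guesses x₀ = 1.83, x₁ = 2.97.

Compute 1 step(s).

f(x) = x³ - 4x - 9
x₀ = 1.83, x₁ = 2.97

Secant formula: x_{n+1} = x_n - f(x_n)(x_n - x_{n-1})/(f(x_n) - f(x_{n-1}))

Iteration 1:
  f(1.830000) = -10.191513
  f(2.970000) = 5.318073
  x_2 = 2.970000 - 5.318073×(2.970000 - 1.830000)/(5.318073 - (-10.191513))
       = 2.579106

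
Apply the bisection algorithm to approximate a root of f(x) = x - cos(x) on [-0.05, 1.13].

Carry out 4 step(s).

f(x) = x - cos(x)
Initial interval: [-0.05, 1.13]

Iteration 1:
  c_1 = (-0.050000 + 1.130000)/2 = 0.540000
  f(c_1) = f(0.540000) = -0.317709
  f(a) × f(c) ≥ 0, new interval: [0.540000, 1.130000]
Iteration 2:
  c_2 = (0.540000 + 1.130000)/2 = 0.835000
  f(c_2) = f(0.835000) = 0.163822
  f(a) × f(c) < 0, new interval: [0.540000, 0.835000]
Iteration 3:
  c_3 = (0.540000 + 0.835000)/2 = 0.687500
  f(c_3) = f(0.687500) = -0.085335
  f(a) × f(c) ≥ 0, new interval: [0.687500, 0.835000]
Iteration 4:
  c_4 = (0.687500 + 0.835000)/2 = 0.761250
  f(c_4) = f(0.761250) = 0.037276
  f(a) × f(c) < 0, new interval: [0.687500, 0.761250]

After 4 iteration(s), the approximation is c_4 = 0.761250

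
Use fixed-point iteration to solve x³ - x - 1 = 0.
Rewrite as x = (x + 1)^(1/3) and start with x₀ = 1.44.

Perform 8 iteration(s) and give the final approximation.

Equation: x³ - x - 1 = 0
Fixed-point form: x = (x + 1)^(1/3)
x₀ = 1.44

x_1 = g(1.440000) = 1.346263
x_2 = g(1.346263) = 1.328798
x_3 = g(1.328798) = 1.325492
x_4 = g(1.325492) = 1.324865
x_5 = g(1.324865) = 1.324746
x_6 = g(1.324746) = 1.324723
x_7 = g(1.324723) = 1.324719
x_8 = g(1.324719) = 1.324718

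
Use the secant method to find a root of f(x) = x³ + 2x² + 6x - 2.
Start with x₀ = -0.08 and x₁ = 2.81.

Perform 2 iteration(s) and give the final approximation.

f(x) = x³ + 2x² + 6x - 2
x₀ = -0.08, x₁ = 2.81

Secant formula: x_{n+1} = x_n - f(x_n)(x_n - x_{n-1})/(f(x_n) - f(x_{n-1}))

Iteration 1:
  f(-0.080000) = -2.467712
  f(2.810000) = 52.840241
  x_2 = 2.810000 - 52.840241×(2.810000 - (-0.080000))/(52.840241 - (-2.467712))
       = 0.048945
Iteration 2:
  f(2.810000) = 52.840241
  f(0.048945) = -1.701421
  x_3 = 0.048945 - (-1.701421)×(0.048945 - 2.810000)/(-1.701421 - 52.840241)
       = 0.135076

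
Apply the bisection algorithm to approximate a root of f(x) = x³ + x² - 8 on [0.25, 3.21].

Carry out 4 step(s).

f(x) = x³ + x² - 8
Initial interval: [0.25, 3.21]

Iteration 1:
  c_1 = (0.250000 + 3.210000)/2 = 1.730000
  f(c_1) = f(1.730000) = 0.170617
  f(a) × f(c) < 0, new interval: [0.250000, 1.730000]
Iteration 2:
  c_2 = (0.250000 + 1.730000)/2 = 0.990000
  f(c_2) = f(0.990000) = -6.049601
  f(a) × f(c) ≥ 0, new interval: [0.990000, 1.730000]
Iteration 3:
  c_3 = (0.990000 + 1.730000)/2 = 1.360000
  f(c_3) = f(1.360000) = -3.634944
  f(a) × f(c) ≥ 0, new interval: [1.360000, 1.730000]
Iteration 4:
  c_4 = (1.360000 + 1.730000)/2 = 1.545000
  f(c_4) = f(1.545000) = -1.925021
  f(a) × f(c) ≥ 0, new interval: [1.545000, 1.730000]

After 4 iteration(s), the approximation is c_4 = 1.545000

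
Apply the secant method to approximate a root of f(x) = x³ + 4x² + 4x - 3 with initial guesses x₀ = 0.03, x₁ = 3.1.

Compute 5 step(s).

f(x) = x³ + 4x² + 4x - 3
x₀ = 0.03, x₁ = 3.1

Secant formula: x_{n+1} = x_n - f(x_n)(x_n - x_{n-1})/(f(x_n) - f(x_{n-1}))

Iteration 1:
  f(0.030000) = -2.876373
  f(3.100000) = 77.631000
  x_2 = 3.100000 - 77.631000×(3.100000 - 0.030000)/(77.631000 - (-2.876373))
       = 0.139685
Iteration 2:
  f(3.100000) = 77.631000
  f(0.139685) = -2.360486
  x_3 = 0.139685 - (-2.360486)×(0.139685 - 3.100000)/(-2.360486 - 77.631000)
       = 0.227042
Iteration 3:
  f(0.139685) = -2.360486
  f(0.227042) = -1.873938
  x_4 = 0.227042 - (-1.873938)×(0.227042 - 0.139685)/(-1.873938 - (-2.360486))
       = 0.563495
Iteration 4:
  f(0.227042) = -1.873938
  f(0.563495) = 0.703011
  x_5 = 0.563495 - 0.703011×(0.563495 - 0.227042)/(0.703011 - (-1.873938))
       = 0.471708
Iteration 5:
  f(0.563495) = 0.703011
  f(0.471708) = -0.118175
  x_6 = 0.471708 - (-0.118175)×(0.471708 - 0.563495)/(-0.118175 - 0.703011)
       = 0.484917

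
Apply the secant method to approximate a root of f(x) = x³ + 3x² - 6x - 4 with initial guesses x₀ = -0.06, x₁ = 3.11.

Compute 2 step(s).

f(x) = x³ + 3x² - 6x - 4
x₀ = -0.06, x₁ = 3.11

Secant formula: x_{n+1} = x_n - f(x_n)(x_n - x_{n-1})/(f(x_n) - f(x_{n-1}))

Iteration 1:
  f(-0.060000) = -3.629416
  f(3.110000) = 36.436531
  x_2 = 3.110000 - 36.436531×(3.110000 - (-0.060000))/(36.436531 - (-3.629416))
       = 0.227158
Iteration 2:
  f(3.110000) = 36.436531
  f(0.227158) = -5.196423
  x_3 = 0.227158 - (-5.196423)×(0.227158 - 3.110000)/(-5.196423 - 36.436531)
       = 0.586980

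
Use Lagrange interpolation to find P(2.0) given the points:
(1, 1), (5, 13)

Lagrange interpolation formula:
P(x) = Σ yᵢ × Lᵢ(x)
where Lᵢ(x) = Π_{j≠i} (x - xⱼ)/(xᵢ - xⱼ)

L_0(2.0) = (2.0 - 5)/(1 - 5) = 0.750000
L_1(2.0) = (2.0 - 1)/(5 - 1) = 0.250000

P(2.0) = 1×L_0(2.0) + 13×L_1(2.0)
P(2.0) = 4.000000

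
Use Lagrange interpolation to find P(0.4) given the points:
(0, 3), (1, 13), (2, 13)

Lagrange interpolation formula:
P(x) = Σ yᵢ × Lᵢ(x)
where Lᵢ(x) = Π_{j≠i} (x - xⱼ)/(xᵢ - xⱼ)

L_0(0.4) = (0.4 - 1)/(0 - 1) × (0.4 - 2)/(0 - 2) = 0.480000
L_1(0.4) = (0.4 - 0)/(1 - 0) × (0.4 - 2)/(1 - 2) = 0.640000
L_2(0.4) = (0.4 - 0)/(2 - 0) × (0.4 - 1)/(2 - 1) = -0.120000

P(0.4) = 3×L_0(0.4) + 13×L_1(0.4) + 13×L_2(0.4)
P(0.4) = 8.200000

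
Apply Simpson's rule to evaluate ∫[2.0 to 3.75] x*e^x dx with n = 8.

f(x) = x*e^x
a = 2.0, b = 3.75, n = 8
h = (b - a)/n = 0.218750

Simpson's rule: (h/3)[f(x₀) + 4f(x₁) + 2f(x₂) + ... + f(xₙ)]

x_0 = 2.0000, f(x_0) = 14.778112, coefficient = 1
x_1 = 2.2188, f(x_1) = 20.403245, coefficient = 4
x_2 = 2.4375, f(x_2) = 27.895710, coefficient = 2
x_3 = 2.6562, f(x_3) = 37.832380, coefficient = 4
x_4 = 2.8750, f(x_4) = 50.960594, coefficient = 2
x_5 = 3.0938, f(x_5) = 68.247032, coefficient = 4
x_6 = 3.3125, f(x_6) = 90.940295, coefficient = 2
x_7 = 3.5312, f(x_7) = 120.650980, coefficient = 4
x_8 = 3.7500, f(x_8) = 159.454058, coefficient = 1

I ≈ (0.218750/3) × 1502.359920 = 109.547077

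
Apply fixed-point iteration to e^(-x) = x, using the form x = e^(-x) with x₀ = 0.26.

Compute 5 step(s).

Equation: e^(-x) = x
Fixed-point form: x = e^(-x)
x₀ = 0.26

x_1 = g(0.260000) = 0.771052
x_2 = g(0.771052) = 0.462526
x_3 = g(0.462526) = 0.629691
x_4 = g(0.629691) = 0.532757
x_5 = g(0.532757) = 0.586985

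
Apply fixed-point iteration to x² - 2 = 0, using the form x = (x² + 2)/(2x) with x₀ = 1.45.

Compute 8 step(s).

Equation: x² - 2 = 0
Fixed-point form: x = (x² + 2)/(2x)
x₀ = 1.45

x_1 = g(1.450000) = 1.414655
x_2 = g(1.414655) = 1.414214
x_3 = g(1.414214) = 1.414214
x_4 = g(1.414214) = 1.414214
x_5 = g(1.414214) = 1.414214
x_6 = g(1.414214) = 1.414214
x_7 = g(1.414214) = 1.414214
x_8 = g(1.414214) = 1.414214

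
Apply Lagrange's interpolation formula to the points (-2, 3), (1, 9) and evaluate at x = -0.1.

Lagrange interpolation formula:
P(x) = Σ yᵢ × Lᵢ(x)
where Lᵢ(x) = Π_{j≠i} (x - xⱼ)/(xᵢ - xⱼ)

L_0(-0.1) = (-0.1 - 1)/(-2 - 1) = 0.366667
L_1(-0.1) = (-0.1 - (-2))/(1 - (-2)) = 0.633333

P(-0.1) = 3×L_0(-0.1) + 9×L_1(-0.1)
P(-0.1) = 6.800000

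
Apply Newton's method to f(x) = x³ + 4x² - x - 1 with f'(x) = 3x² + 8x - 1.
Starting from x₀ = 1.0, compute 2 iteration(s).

f(x) = x³ + 4x² - x - 1
f'(x) = 3x² + 8x - 1
x₀ = 1.0

Newton-Raphson formula: x_{n+1} = x_n - f(x_n)/f'(x_n)

Iteration 1:
  f(1.000000) = 3.000000
  f'(1.000000) = 10.000000
  x_1 = 1.000000 - 3.000000/10.000000 = 0.700000
Iteration 2:
  f(0.700000) = 0.603000
  f'(0.700000) = 6.070000
  x_2 = 0.700000 - 0.603000/6.070000 = 0.600659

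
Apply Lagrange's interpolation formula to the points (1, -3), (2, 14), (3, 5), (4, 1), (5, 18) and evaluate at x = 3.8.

Lagrange interpolation formula:
P(x) = Σ yᵢ × Lᵢ(x)
where Lᵢ(x) = Π_{j≠i} (x - xⱼ)/(xᵢ - xⱼ)

L_0(3.8) = (3.8 - 2)/(1 - 2) × (3.8 - 3)/(1 - 3) × (3.8 - 4)/(1 - 4) × (3.8 - 5)/(1 - 5) = 0.014400
L_1(3.8) = (3.8 - 1)/(2 - 1) × (3.8 - 3)/(2 - 3) × (3.8 - 4)/(2 - 4) × (3.8 - 5)/(2 - 5) = -0.089600
L_2(3.8) = (3.8 - 1)/(3 - 1) × (3.8 - 2)/(3 - 2) × (3.8 - 4)/(3 - 4) × (3.8 - 5)/(3 - 5) = 0.302400
L_3(3.8) = (3.8 - 1)/(4 - 1) × (3.8 - 2)/(4 - 2) × (3.8 - 3)/(4 - 3) × (3.8 - 5)/(4 - 5) = 0.806400
L_4(3.8) = (3.8 - 1)/(5 - 1) × (3.8 - 2)/(5 - 2) × (3.8 - 3)/(5 - 3) × (3.8 - 4)/(5 - 4) = -0.033600

P(3.8) = (-3)×L_0(3.8) + 14×L_1(3.8) + 5×L_2(3.8) + 1×L_3(3.8) + 18×L_4(3.8)
P(3.8) = 0.416000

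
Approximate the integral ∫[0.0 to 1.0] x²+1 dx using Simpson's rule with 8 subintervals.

f(x) = x²+1
a = 0.0, b = 1.0, n = 8
h = (b - a)/n = 0.125000

Simpson's rule: (h/3)[f(x₀) + 4f(x₁) + 2f(x₂) + ... + f(xₙ)]

x_0 = 0.0000, f(x_0) = 1.000000, coefficient = 1
x_1 = 0.1250, f(x_1) = 1.015625, coefficient = 4
x_2 = 0.2500, f(x_2) = 1.062500, coefficient = 2
x_3 = 0.3750, f(x_3) = 1.140625, coefficient = 4
x_4 = 0.5000, f(x_4) = 1.250000, coefficient = 2
x_5 = 0.6250, f(x_5) = 1.390625, coefficient = 4
x_6 = 0.7500, f(x_6) = 1.562500, coefficient = 2
x_7 = 0.8750, f(x_7) = 1.765625, coefficient = 4
x_8 = 1.0000, f(x_8) = 2.000000, coefficient = 1

I ≈ (0.125000/3) × 32.000000 = 1.333333
Exact value: 1.333333
Error: 0.000000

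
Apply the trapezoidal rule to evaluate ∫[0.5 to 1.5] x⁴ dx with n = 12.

f(x) = x⁴
a = 0.5, b = 1.5, n = 12
h = (b - a)/n = 0.083333

Trapezoidal rule: (h/2)[f(x₀) + 2f(x₁) + 2f(x₂) + ... + f(xₙ)]

x_0 = 0.5000, f(x_0) = 0.062500, coefficient = 1
x_1 = 0.5833, f(x_1) = 0.115789, coefficient = 2
x_2 = 0.6667, f(x_2) = 0.197531, coefficient = 2
x_3 = 0.7500, f(x_3) = 0.316406, coefficient = 2
x_4 = 0.8333, f(x_4) = 0.482253, coefficient = 2
x_5 = 0.9167, f(x_5) = 0.706067, coefficient = 2
x_6 = 1.0000, f(x_6) = 1.000000, coefficient = 2
x_7 = 1.0833, f(x_7) = 1.377363, coefficient = 2
x_8 = 1.1667, f(x_8) = 1.852623, coefficient = 2
x_9 = 1.2500, f(x_9) = 2.441406, coefficient = 2
x_10 = 1.3333, f(x_10) = 3.160494, coefficient = 2
x_11 = 1.4167, f(x_11) = 4.027826, coefficient = 2
x_12 = 1.5000, f(x_12) = 5.062500, coefficient = 1

I ≈ (0.083333/2) × 36.480517 = 1.520022
Exact value: 1.512500
Error: 0.007522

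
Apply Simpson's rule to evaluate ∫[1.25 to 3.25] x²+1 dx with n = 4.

f(x) = x²+1
a = 1.25, b = 3.25, n = 4
h = (b - a)/n = 0.500000

Simpson's rule: (h/3)[f(x₀) + 4f(x₁) + 2f(x₂) + ... + f(xₙ)]

x_0 = 1.2500, f(x_0) = 2.562500, coefficient = 1
x_1 = 1.7500, f(x_1) = 4.062500, coefficient = 4
x_2 = 2.2500, f(x_2) = 6.062500, coefficient = 2
x_3 = 2.7500, f(x_3) = 8.562500, coefficient = 4
x_4 = 3.2500, f(x_4) = 11.562500, coefficient = 1

I ≈ (0.500000/3) × 76.750000 = 12.791667
Exact value: 12.791667
Error: 0.000000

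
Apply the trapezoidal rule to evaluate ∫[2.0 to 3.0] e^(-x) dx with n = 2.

f(x) = e^(-x)
a = 2.0, b = 3.0, n = 2
h = (b - a)/n = 0.500000

Trapezoidal rule: (h/2)[f(x₀) + 2f(x₁) + 2f(x₂) + ... + f(xₙ)]

x_0 = 2.0000, f(x_0) = 0.135335, coefficient = 1
x_1 = 2.5000, f(x_1) = 0.082085, coefficient = 2
x_2 = 3.0000, f(x_2) = 0.049787, coefficient = 1

I ≈ (0.500000/2) × 0.349292 = 0.087323
Exact value: 0.085548
Error: 0.001775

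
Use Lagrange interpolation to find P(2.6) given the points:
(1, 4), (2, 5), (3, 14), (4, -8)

Lagrange interpolation formula:
P(x) = Σ yᵢ × Lᵢ(x)
where Lᵢ(x) = Π_{j≠i} (x - xⱼ)/(xᵢ - xⱼ)

L_0(2.6) = (2.6 - 2)/(1 - 2) × (2.6 - 3)/(1 - 3) × (2.6 - 4)/(1 - 4) = -0.056000
L_1(2.6) = (2.6 - 1)/(2 - 1) × (2.6 - 3)/(2 - 3) × (2.6 - 4)/(2 - 4) = 0.448000
L_2(2.6) = (2.6 - 1)/(3 - 1) × (2.6 - 2)/(3 - 2) × (2.6 - 4)/(3 - 4) = 0.672000
L_3(2.6) = (2.6 - 1)/(4 - 1) × (2.6 - 2)/(4 - 2) × (2.6 - 3)/(4 - 3) = -0.064000

P(2.6) = 4×L_0(2.6) + 5×L_1(2.6) + 14×L_2(2.6) + (-8)×L_3(2.6)
P(2.6) = 11.936000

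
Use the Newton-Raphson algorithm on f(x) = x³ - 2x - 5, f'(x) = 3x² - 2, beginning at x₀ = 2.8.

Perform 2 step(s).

f(x) = x³ - 2x - 5
f'(x) = 3x² - 2
x₀ = 2.8

Newton-Raphson formula: x_{n+1} = x_n - f(x_n)/f'(x_n)

Iteration 1:
  f(2.800000) = 11.352000
  f'(2.800000) = 21.520000
  x_1 = 2.800000 - 11.352000/21.520000 = 2.272491
Iteration 2:
  f(2.272491) = 2.190647
  f'(2.272491) = 13.492642
  x_2 = 2.272491 - 2.190647/13.492642 = 2.110132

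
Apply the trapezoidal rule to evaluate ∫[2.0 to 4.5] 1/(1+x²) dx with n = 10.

f(x) = 1/(1+x²)
a = 2.0, b = 4.5, n = 10
h = (b - a)/n = 0.250000

Trapezoidal rule: (h/2)[f(x₀) + 2f(x₁) + 2f(x₂) + ... + f(xₙ)]

x_0 = 2.0000, f(x_0) = 0.200000, coefficient = 1
x_1 = 2.2500, f(x_1) = 0.164948, coefficient = 2
x_2 = 2.5000, f(x_2) = 0.137931, coefficient = 2
x_3 = 2.7500, f(x_3) = 0.116788, coefficient = 2
x_4 = 3.0000, f(x_4) = 0.100000, coefficient = 2
x_5 = 3.2500, f(x_5) = 0.086486, coefficient = 2
x_6 = 3.5000, f(x_6) = 0.075472, coefficient = 2
x_7 = 3.7500, f(x_7) = 0.066390, coefficient = 2
x_8 = 4.0000, f(x_8) = 0.058824, coefficient = 2
x_9 = 4.2500, f(x_9) = 0.052459, coefficient = 2
x_10 = 4.5000, f(x_10) = 0.047059, coefficient = 1

I ≈ (0.250000/2) × 1.965656 = 0.245707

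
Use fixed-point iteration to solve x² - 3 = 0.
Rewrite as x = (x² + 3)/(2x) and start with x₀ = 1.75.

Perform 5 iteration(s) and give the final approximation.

Equation: x² - 3 = 0
Fixed-point form: x = (x² + 3)/(2x)
x₀ = 1.75

x_1 = g(1.750000) = 1.732143
x_2 = g(1.732143) = 1.732051
x_3 = g(1.732051) = 1.732051
x_4 = g(1.732051) = 1.732051
x_5 = g(1.732051) = 1.732051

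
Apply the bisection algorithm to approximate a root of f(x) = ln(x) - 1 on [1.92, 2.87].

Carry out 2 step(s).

f(x) = ln(x) - 1
Initial interval: [1.92, 2.87]

Iteration 1:
  c_1 = (1.920000 + 2.870000)/2 = 2.395000
  f(c_1) = f(2.395000) = -0.126617
  f(a) × f(c) ≥ 0, new interval: [2.395000, 2.870000]
Iteration 2:
  c_2 = (2.395000 + 2.870000)/2 = 2.632500
  f(c_2) = f(2.632500) = -0.032066
  f(a) × f(c) ≥ 0, new interval: [2.632500, 2.870000]

After 2 iteration(s), the approximation is c_2 = 2.632500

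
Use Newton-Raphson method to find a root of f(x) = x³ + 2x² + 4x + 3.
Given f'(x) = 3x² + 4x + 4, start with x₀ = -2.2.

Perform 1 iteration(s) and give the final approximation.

f(x) = x³ + 2x² + 4x + 3
f'(x) = 3x² + 4x + 4
x₀ = -2.2

Newton-Raphson formula: x_{n+1} = x_n - f(x_n)/f'(x_n)

Iteration 1:
  f(-2.200000) = -6.768000
  f'(-2.200000) = 9.720000
  x_1 = -2.200000 - (-6.768000)/9.720000 = -1.503704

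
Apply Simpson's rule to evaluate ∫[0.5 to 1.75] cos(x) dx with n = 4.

f(x) = cos(x)
a = 0.5, b = 1.75, n = 4
h = (b - a)/n = 0.312500

Simpson's rule: (h/3)[f(x₀) + 4f(x₁) + 2f(x₂) + ... + f(xₙ)]

x_0 = 0.5000, f(x_0) = 0.877583, coefficient = 1
x_1 = 0.8125, f(x_1) = 0.687686, coefficient = 4
x_2 = 1.1250, f(x_2) = 0.431177, coefficient = 2
x_3 = 1.4375, f(x_3) = 0.132902, coefficient = 4
x_4 = 1.7500, f(x_4) = -0.178246, coefficient = 1

I ≈ (0.312500/3) × 4.844040 = 0.504587
Exact value: 0.504560
Error: 0.000027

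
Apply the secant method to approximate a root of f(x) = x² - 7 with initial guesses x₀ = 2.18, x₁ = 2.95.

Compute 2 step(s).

f(x) = x² - 7
x₀ = 2.18, x₁ = 2.95

Secant formula: x_{n+1} = x_n - f(x_n)(x_n - x_{n-1})/(f(x_n) - f(x_{n-1}))

Iteration 1:
  f(2.180000) = -2.247600
  f(2.950000) = 1.702500
  x_2 = 2.950000 - 1.702500×(2.950000 - 2.180000)/(1.702500 - (-2.247600))
       = 2.618129
Iteration 2:
  f(2.950000) = 1.702500
  f(2.618129) = -0.145402
  x_3 = 2.618129 - (-0.145402)×(2.618129 - 2.950000)/(-0.145402 - 1.702500)
       = 2.644242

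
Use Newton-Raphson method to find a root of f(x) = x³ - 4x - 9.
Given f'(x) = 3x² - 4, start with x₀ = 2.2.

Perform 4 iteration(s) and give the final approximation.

f(x) = x³ - 4x - 9
f'(x) = 3x² - 4
x₀ = 2.2

Newton-Raphson formula: x_{n+1} = x_n - f(x_n)/f'(x_n)

Iteration 1:
  f(2.200000) = -7.152000
  f'(2.200000) = 10.520000
  x_1 = 2.200000 - (-7.152000)/10.520000 = 2.879848
Iteration 2:
  f(2.879848) = 3.364696
  f'(2.879848) = 20.880572
  x_2 = 2.879848 - 3.364696/20.880572 = 2.718708
Iteration 3:
  f(2.718708) = 0.220151
  f'(2.718708) = 18.174118
  x_3 = 2.718708 - 0.220151/18.174118 = 2.706594
Iteration 4:
  f(2.706594) = 0.001195
  f'(2.706594) = 17.976960
  x_4 = 2.706594 - 0.001195/17.976960 = 2.706528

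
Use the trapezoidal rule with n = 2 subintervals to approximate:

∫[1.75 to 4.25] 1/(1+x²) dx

f(x) = 1/(1+x²)
a = 1.75, b = 4.25, n = 2
h = (b - a)/n = 1.250000

Trapezoidal rule: (h/2)[f(x₀) + 2f(x₁) + 2f(x₂) + ... + f(xₙ)]

x_0 = 1.7500, f(x_0) = 0.246154, coefficient = 1
x_1 = 3.0000, f(x_1) = 0.100000, coefficient = 2
x_2 = 4.2500, f(x_2) = 0.052459, coefficient = 1

I ≈ (1.250000/2) × 0.498613 = 0.311633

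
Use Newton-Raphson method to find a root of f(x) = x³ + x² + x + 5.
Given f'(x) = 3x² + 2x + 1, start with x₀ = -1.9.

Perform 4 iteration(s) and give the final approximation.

f(x) = x³ + x² + x + 5
f'(x) = 3x² + 2x + 1
x₀ = -1.9

Newton-Raphson formula: x_{n+1} = x_n - f(x_n)/f'(x_n)

Iteration 1:
  f(-1.900000) = -0.149000
  f'(-1.900000) = 8.030000
  x_1 = -1.900000 - (-0.149000)/8.030000 = -1.881445
Iteration 2:
  f(-1.881445) = -0.001612
  f'(-1.881445) = 7.856612
  x_2 = -1.881445 - (-0.001612)/7.856612 = -1.881239
Iteration 3:
  f(-1.881239) = 0.000000
  f'(-1.881239) = 7.854706
  x_3 = -1.881239 - 0.000000/7.854706 = -1.881239
Iteration 4:
  f(-1.881239) = 0.000000
  f'(-1.881239) = 7.854706
  x_4 = -1.881239 - 0.000000/7.854706 = -1.881239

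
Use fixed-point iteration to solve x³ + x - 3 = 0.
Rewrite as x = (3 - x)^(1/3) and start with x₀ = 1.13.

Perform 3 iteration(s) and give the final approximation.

Equation: x³ + x - 3 = 0
Fixed-point form: x = (3 - x)^(1/3)
x₀ = 1.13

x_1 = g(1.130000) = 1.232009
x_2 = g(1.232009) = 1.209187
x_3 = g(1.209187) = 1.214367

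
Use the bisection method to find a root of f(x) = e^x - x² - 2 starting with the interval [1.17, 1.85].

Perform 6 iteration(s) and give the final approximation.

f(x) = e^x - x² - 2
Initial interval: [1.17, 1.85]

Iteration 1:
  c_1 = (1.170000 + 1.850000)/2 = 1.510000
  f(c_1) = f(1.510000) = 0.246631
  f(a) × f(c) < 0, new interval: [1.170000, 1.510000]
Iteration 2:
  c_2 = (1.170000 + 1.510000)/2 = 1.340000
  f(c_2) = f(1.340000) = 0.023444
  f(a) × f(c) < 0, new interval: [1.170000, 1.340000]
Iteration 3:
  c_3 = (1.170000 + 1.340000)/2 = 1.255000
  f(c_3) = f(1.255000) = -0.067187
  f(a) × f(c) ≥ 0, new interval: [1.255000, 1.340000]
Iteration 4:
  c_4 = (1.255000 + 1.340000)/2 = 1.297500
  f(c_4) = f(1.297500) = -0.023371
  f(a) × f(c) ≥ 0, new interval: [1.297500, 1.340000]
Iteration 5:
  c_5 = (1.297500 + 1.340000)/2 = 1.318750
  f(c_5) = f(1.318750) = -0.000357
  f(a) × f(c) ≥ 0, new interval: [1.318750, 1.340000]
Iteration 6:
  c_6 = (1.318750 + 1.340000)/2 = 1.329375
  f(c_6) = f(1.329375) = 0.011443
  f(a) × f(c) < 0, new interval: [1.318750, 1.329375]

After 6 iteration(s), the approximation is c_6 = 1.329375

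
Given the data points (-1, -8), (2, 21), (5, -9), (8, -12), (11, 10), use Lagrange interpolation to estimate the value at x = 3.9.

Lagrange interpolation formula:
P(x) = Σ yᵢ × Lᵢ(x)
where Lᵢ(x) = Π_{j≠i} (x - xⱼ)/(xᵢ - xⱼ)

L_0(3.9) = (3.9 - 2)/(-1 - 2) × (3.9 - 5)/(-1 - 5) × (3.9 - 8)/(-1 - 8) × (3.9 - 11)/(-1 - 11) = -0.031296
L_1(3.9) = (3.9 - (-1))/(2 - (-1)) × (3.9 - 5)/(2 - 5) × (3.9 - 8)/(2 - 8) × (3.9 - 11)/(2 - 11) = 0.322845
L_2(3.9) = (3.9 - (-1))/(5 - (-1)) × (3.9 - 2)/(5 - 2) × (3.9 - 8)/(5 - 8) × (3.9 - 11)/(5 - 11) = 0.836463
L_3(3.9) = (3.9 - (-1))/(8 - (-1)) × (3.9 - 2)/(8 - 2) × (3.9 - 5)/(8 - 5) × (3.9 - 11)/(8 - 11) = -0.149611
L_4(3.9) = (3.9 - (-1))/(11 - (-1)) × (3.9 - 2)/(11 - 2) × (3.9 - 5)/(11 - 5) × (3.9 - 8)/(11 - 8) = 0.021599

P(3.9) = (-8)×L_0(3.9) + 21×L_1(3.9) + (-9)×L_2(3.9) + (-12)×L_3(3.9) + 10×L_4(3.9)
P(3.9) = 1.513279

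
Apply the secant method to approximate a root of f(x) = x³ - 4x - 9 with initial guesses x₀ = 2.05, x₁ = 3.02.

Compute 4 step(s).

f(x) = x³ - 4x - 9
x₀ = 2.05, x₁ = 3.02

Secant formula: x_{n+1} = x_n - f(x_n)(x_n - x_{n-1})/(f(x_n) - f(x_{n-1}))

Iteration 1:
  f(2.050000) = -8.584875
  f(3.020000) = 6.463608
  x_2 = 3.020000 - 6.463608×(3.020000 - 2.050000)/(6.463608 - (-8.584875))
       = 2.603367
Iteration 2:
  f(3.020000) = 6.463608
  f(2.603367) = -1.769102
  x_3 = 2.603367 - (-1.769102)×(2.603367 - 3.020000)/(-1.769102 - 6.463608)
       = 2.692896
Iteration 3:
  f(2.603367) = -1.769102
  f(2.692896) = -0.243545
  x_4 = 2.692896 - (-0.243545)×(2.692896 - 2.603367)/(-0.243545 - (-1.769102))
       = 2.707188
Iteration 4:
  f(2.692896) = -0.243545
  f(2.707188) = 0.011876
  x_5 = 2.707188 - 0.011876×(2.707188 - 2.692896)/(0.011876 - (-0.243545))
       = 2.706524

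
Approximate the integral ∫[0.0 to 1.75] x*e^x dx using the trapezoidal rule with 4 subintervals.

f(x) = x*e^x
a = 0.0, b = 1.75, n = 4
h = (b - a)/n = 0.437500

Trapezoidal rule: (h/2)[f(x₀) + 2f(x₁) + 2f(x₂) + ... + f(xₙ)]

x_0 = 0.0000, f(x_0) = 0.000000, coefficient = 1
x_1 = 0.4375, f(x_1) = 0.677613, coefficient = 2
x_2 = 0.8750, f(x_2) = 2.099016, coefficient = 2
x_3 = 1.3125, f(x_3) = 4.876529, coefficient = 2
x_4 = 1.7500, f(x_4) = 10.070555, coefficient = 1

I ≈ (0.437500/2) × 25.376871 = 5.551191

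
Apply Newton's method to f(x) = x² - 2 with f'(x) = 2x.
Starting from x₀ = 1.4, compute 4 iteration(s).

f(x) = x² - 2
f'(x) = 2x
x₀ = 1.4

Newton-Raphson formula: x_{n+1} = x_n - f(x_n)/f'(x_n)

Iteration 1:
  f(1.400000) = -0.040000
  f'(1.400000) = 2.800000
  x_1 = 1.400000 - (-0.040000)/2.800000 = 1.414286
Iteration 2:
  f(1.414286) = 0.000204
  f'(1.414286) = 2.828571
  x_2 = 1.414286 - 0.000204/2.828571 = 1.414214
Iteration 3:
  f(1.414214) = 0.000000
  f'(1.414214) = 2.828427
  x_3 = 1.414214 - 0.000000/2.828427 = 1.414214
Iteration 4:
  f(1.414214) = 0.000000
  f'(1.414214) = 2.828427
  x_4 = 1.414214 - 0.000000/2.828427 = 1.414214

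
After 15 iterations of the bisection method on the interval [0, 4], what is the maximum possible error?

Bisection error bound: |error| ≤ (b-a)/2^n
|error| ≤ (4 - 0)/2^15 = 4/2^15
|error| ≤ 0.0001220703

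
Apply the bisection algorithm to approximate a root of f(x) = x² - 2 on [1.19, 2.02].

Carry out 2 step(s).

f(x) = x² - 2
Initial interval: [1.19, 2.02]

Iteration 1:
  c_1 = (1.190000 + 2.020000)/2 = 1.605000
  f(c_1) = f(1.605000) = 0.576025
  f(a) × f(c) < 0, new interval: [1.190000, 1.605000]
Iteration 2:
  c_2 = (1.190000 + 1.605000)/2 = 1.397500
  f(c_2) = f(1.397500) = -0.046994
  f(a) × f(c) ≥ 0, new interval: [1.397500, 1.605000]

After 2 iteration(s), the approximation is c_2 = 1.397500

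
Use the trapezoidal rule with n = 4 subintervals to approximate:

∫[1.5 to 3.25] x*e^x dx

f(x) = x*e^x
a = 1.5, b = 3.25, n = 4
h = (b - a)/n = 0.437500

Trapezoidal rule: (h/2)[f(x₀) + 2f(x₁) + 2f(x₂) + ... + f(xₙ)]

x_0 = 1.5000, f(x_0) = 6.722534, coefficient = 1
x_1 = 1.9375, f(x_1) = 13.448916, coefficient = 2
x_2 = 2.3750, f(x_2) = 25.533656, coefficient = 2
x_3 = 2.8125, f(x_3) = 46.832330, coefficient = 2
x_4 = 3.2500, f(x_4) = 83.818605, coefficient = 1

I ≈ (0.437500/2) × 262.170941 = 57.349893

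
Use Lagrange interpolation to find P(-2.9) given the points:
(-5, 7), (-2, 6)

Lagrange interpolation formula:
P(x) = Σ yᵢ × Lᵢ(x)
where Lᵢ(x) = Π_{j≠i} (x - xⱼ)/(xᵢ - xⱼ)

L_0(-2.9) = (-2.9 - (-2))/(-5 - (-2)) = 0.300000
L_1(-2.9) = (-2.9 - (-5))/(-2 - (-5)) = 0.700000

P(-2.9) = 7×L_0(-2.9) + 6×L_1(-2.9)
P(-2.9) = 6.300000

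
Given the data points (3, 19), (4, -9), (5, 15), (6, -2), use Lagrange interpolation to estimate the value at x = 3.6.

Lagrange interpolation formula:
P(x) = Σ yᵢ × Lᵢ(x)
where Lᵢ(x) = Π_{j≠i} (x - xⱼ)/(xᵢ - xⱼ)

L_0(3.6) = (3.6 - 4)/(3 - 4) × (3.6 - 5)/(3 - 5) × (3.6 - 6)/(3 - 6) = 0.224000
L_1(3.6) = (3.6 - 3)/(4 - 3) × (3.6 - 5)/(4 - 5) × (3.6 - 6)/(4 - 6) = 1.008000
L_2(3.6) = (3.6 - 3)/(5 - 3) × (3.6 - 4)/(5 - 4) × (3.6 - 6)/(5 - 6) = -0.288000
L_3(3.6) = (3.6 - 3)/(6 - 3) × (3.6 - 4)/(6 - 4) × (3.6 - 5)/(6 - 5) = 0.056000

P(3.6) = 19×L_0(3.6) + (-9)×L_1(3.6) + 15×L_2(3.6) + (-2)×L_3(3.6)
P(3.6) = -9.248000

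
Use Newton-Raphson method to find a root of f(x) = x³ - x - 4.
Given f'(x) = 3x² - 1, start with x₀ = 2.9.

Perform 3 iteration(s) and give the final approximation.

f(x) = x³ - x - 4
f'(x) = 3x² - 1
x₀ = 2.9

Newton-Raphson formula: x_{n+1} = x_n - f(x_n)/f'(x_n)

Iteration 1:
  f(2.900000) = 17.489000
  f'(2.900000) = 24.230000
  x_1 = 2.900000 - 17.489000/24.230000 = 2.178209
Iteration 2:
  f(2.178209) = 4.156507
  f'(2.178209) = 13.233781
  x_2 = 2.178209 - 4.156507/13.233781 = 1.864126
Iteration 3:
  f(1.864126) = 0.613645
  f'(1.864126) = 9.424894
  x_3 = 1.864126 - 0.613645/9.424894 = 1.799017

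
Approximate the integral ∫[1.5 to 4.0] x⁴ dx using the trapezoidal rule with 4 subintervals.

f(x) = x⁴
a = 1.5, b = 4.0, n = 4
h = (b - a)/n = 0.625000

Trapezoidal rule: (h/2)[f(x₀) + 2f(x₁) + 2f(x₂) + ... + f(xₙ)]

x_0 = 1.5000, f(x_0) = 5.062500, coefficient = 1
x_1 = 2.1250, f(x_1) = 20.390869, coefficient = 2
x_2 = 2.7500, f(x_2) = 57.191406, coefficient = 2
x_3 = 3.3750, f(x_3) = 129.746338, coefficient = 2
x_4 = 4.0000, f(x_4) = 256.000000, coefficient = 1

I ≈ (0.625000/2) × 675.719727 = 211.162415
Exact value: 203.281250
Error: 7.881165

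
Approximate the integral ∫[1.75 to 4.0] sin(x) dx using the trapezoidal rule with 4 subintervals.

f(x) = sin(x)
a = 1.75, b = 4.0, n = 4
h = (b - a)/n = 0.562500

Trapezoidal rule: (h/2)[f(x₀) + 2f(x₁) + 2f(x₂) + ... + f(xₙ)]

x_0 = 1.7500, f(x_0) = 0.983986, coefficient = 1
x_1 = 2.3125, f(x_1) = 0.737319, coefficient = 2
x_2 = 2.8750, f(x_2) = 0.263446, coefficient = 2
x_3 = 3.4375, f(x_3) = -0.291608, coefficient = 2
x_4 = 4.0000, f(x_4) = -0.756802, coefficient = 1

I ≈ (0.562500/2) × 1.645497 = 0.462796
Exact value: 0.475398
Error: 0.012602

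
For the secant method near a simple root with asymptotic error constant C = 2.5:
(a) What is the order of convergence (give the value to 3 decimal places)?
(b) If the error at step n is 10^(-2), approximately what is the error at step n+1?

(a) Secant method has superlinear convergence with order φ = (1+√5)/2 ≈ 1.618.
    This means |e_{n+1}| ≈ C|e_n|^1.618.

(b) With |e_n| = 10^(-2) and C = 2.5:
    |e_{n+1}| ≈ 2.5 × (10^(-2))^1.618 = 2.5 × 10^(-3.24)

(a) ≈ 1.618 (golden ratio); (b) |e_{n+1}| ≈ 1.452e-03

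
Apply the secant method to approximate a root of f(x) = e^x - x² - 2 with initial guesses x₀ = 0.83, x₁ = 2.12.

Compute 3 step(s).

f(x) = e^x - x² - 2
x₀ = 0.83, x₁ = 2.12

Secant formula: x_{n+1} = x_n - f(x_n)(x_n - x_{n-1})/(f(x_n) - f(x_{n-1}))

Iteration 1:
  f(0.830000) = -0.395581
  f(2.120000) = 1.836737
  x_2 = 2.120000 - 1.836737×(2.120000 - 0.830000)/(1.836737 - (-0.395581))
       = 1.058596
Iteration 2:
  f(2.120000) = 1.836737
  f(1.058596) = -0.238304
  x_3 = 1.058596 - (-0.238304)×(1.058596 - 2.120000)/(-0.238304 - 1.836737)
       = 1.180491
Iteration 3:
  f(1.058596) = -0.238304
  f(1.180491) = -0.137586
  x_4 = 1.180491 - (-0.137586)×(1.180491 - 1.058596)/(-0.137586 - (-0.238304))
       = 1.347007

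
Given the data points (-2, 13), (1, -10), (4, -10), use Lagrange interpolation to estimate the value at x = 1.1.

Lagrange interpolation formula:
P(x) = Σ yᵢ × Lᵢ(x)
where Lᵢ(x) = Π_{j≠i} (x - xⱼ)/(xᵢ - xⱼ)

L_0(1.1) = (1.1 - 1)/(-2 - 1) × (1.1 - 4)/(-2 - 4) = -0.016111
L_1(1.1) = (1.1 - (-2))/(1 - (-2)) × (1.1 - 4)/(1 - 4) = 0.998889
L_2(1.1) = (1.1 - (-2))/(4 - (-2)) × (1.1 - 1)/(4 - 1) = 0.017222

P(1.1) = 13×L_0(1.1) + (-10)×L_1(1.1) + (-10)×L_2(1.1)
P(1.1) = -10.370556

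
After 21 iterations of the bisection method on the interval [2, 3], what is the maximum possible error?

Bisection error bound: |error| ≤ (b-a)/2^n
|error| ≤ (3 - 2)/2^21 = 1/2^21
|error| ≤ 0.0000004768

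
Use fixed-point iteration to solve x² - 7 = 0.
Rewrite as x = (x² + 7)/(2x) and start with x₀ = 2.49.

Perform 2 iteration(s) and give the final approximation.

Equation: x² - 7 = 0
Fixed-point form: x = (x² + 7)/(2x)
x₀ = 2.49

x_1 = g(2.490000) = 2.650622
x_2 = g(2.650622) = 2.645756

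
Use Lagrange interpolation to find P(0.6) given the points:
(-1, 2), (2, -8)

Lagrange interpolation formula:
P(x) = Σ yᵢ × Lᵢ(x)
where Lᵢ(x) = Π_{j≠i} (x - xⱼ)/(xᵢ - xⱼ)

L_0(0.6) = (0.6 - 2)/(-1 - 2) = 0.466667
L_1(0.6) = (0.6 - (-1))/(2 - (-1)) = 0.533333

P(0.6) = 2×L_0(0.6) + (-8)×L_1(0.6)
P(0.6) = -3.333333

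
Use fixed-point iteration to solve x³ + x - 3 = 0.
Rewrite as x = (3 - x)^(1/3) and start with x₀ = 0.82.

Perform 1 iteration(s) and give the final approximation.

Equation: x³ + x - 3 = 0
Fixed-point form: x = (3 - x)^(1/3)
x₀ = 0.82

x_1 = g(0.820000) = 1.296638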